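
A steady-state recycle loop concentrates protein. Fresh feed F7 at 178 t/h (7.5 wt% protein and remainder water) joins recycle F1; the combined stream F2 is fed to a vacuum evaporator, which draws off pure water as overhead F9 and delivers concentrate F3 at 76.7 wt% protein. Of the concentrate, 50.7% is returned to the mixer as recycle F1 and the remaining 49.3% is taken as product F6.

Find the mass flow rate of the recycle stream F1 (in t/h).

Overall protein balance (none leaves overhead): protein in fresh feed = protein in product, i.e. 178×0.075 = (1−0.507)·F3·0.767.
F3 = 13.35/(0.767×0.493) = 35.305 t/h.
Recycle F1 = 0.507×35.305 = 17.9 t/h.

17.9 t/h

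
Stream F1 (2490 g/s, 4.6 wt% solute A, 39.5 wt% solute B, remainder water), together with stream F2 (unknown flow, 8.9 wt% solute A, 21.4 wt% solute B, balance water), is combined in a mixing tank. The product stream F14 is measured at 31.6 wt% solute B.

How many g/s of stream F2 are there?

1929 g/s

Let F2 be the unknown flow. Total out = 2490 + F2.
solute B balance: 983.55 + 0.214·F2 = 0.316·(2490 + F2)
(0.214 − 0.316)·F2 = 0.316×2490 − 983.55 = -196.71
F2 = -196.71 / -0.102 = 1928.5 g/s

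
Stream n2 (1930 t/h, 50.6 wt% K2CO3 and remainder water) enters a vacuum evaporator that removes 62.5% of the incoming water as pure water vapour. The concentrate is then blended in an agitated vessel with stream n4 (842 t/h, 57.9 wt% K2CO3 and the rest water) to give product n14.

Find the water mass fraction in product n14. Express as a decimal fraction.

0.327

Vapour removed = 0.625×0.494×1930 = 595.89 t/h; concentrate = 1334.1 t/h.
water reaching the mixer = 357.53 (from concentrate) + 842×0.421 = 712.01 t/h.
Product flow = 1334.1 + 842 = 2176.1 t/h; water fraction = 0.327.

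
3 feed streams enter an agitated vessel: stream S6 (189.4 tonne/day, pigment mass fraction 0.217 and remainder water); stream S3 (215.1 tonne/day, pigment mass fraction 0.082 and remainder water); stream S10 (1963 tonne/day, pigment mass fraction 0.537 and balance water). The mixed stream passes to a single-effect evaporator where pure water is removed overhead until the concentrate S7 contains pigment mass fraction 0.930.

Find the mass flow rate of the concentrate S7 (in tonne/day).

1197 tonne/day

pigment entering = 189.4×0.217 + 215.1×0.082 + 1963×0.537 = 1112.9 tonne/day.
All pigment reports to S7, so S7 = 1112.9/0.930 = 1196.6 tonne/day.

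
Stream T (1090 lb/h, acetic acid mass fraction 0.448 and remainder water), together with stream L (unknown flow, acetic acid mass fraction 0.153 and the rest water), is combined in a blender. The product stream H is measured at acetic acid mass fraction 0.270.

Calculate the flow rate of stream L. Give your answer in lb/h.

1658 lb/h

Let L be the unknown flow. Total out = 1090 + L.
acetic acid balance: 488.32 + 0.153·L = 0.270·(1090 + L)
(0.153 − 0.270)·L = 0.270×1090 − 488.32 = -194.02
L = -194.02 / -0.117 = 1658.3 lb/h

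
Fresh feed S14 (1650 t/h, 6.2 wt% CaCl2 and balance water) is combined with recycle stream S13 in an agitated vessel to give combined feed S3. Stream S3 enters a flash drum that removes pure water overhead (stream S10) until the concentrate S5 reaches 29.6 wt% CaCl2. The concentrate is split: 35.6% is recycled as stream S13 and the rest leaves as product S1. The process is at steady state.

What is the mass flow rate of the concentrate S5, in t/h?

536.7 t/h

Overall CaCl2 balance (none leaves overhead): CaCl2 in fresh feed = CaCl2 in product, i.e. 1650×0.062 = (1−0.356)·S5·0.296.
S5 = 102.3/(0.296×0.644) = 536.66 t/h.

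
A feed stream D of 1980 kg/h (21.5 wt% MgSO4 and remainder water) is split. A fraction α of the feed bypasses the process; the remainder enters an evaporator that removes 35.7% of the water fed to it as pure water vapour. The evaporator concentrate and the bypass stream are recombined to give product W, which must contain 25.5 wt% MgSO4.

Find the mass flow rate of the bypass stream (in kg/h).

871.7 kg/h

All 1980×0.215 = 425.7 kg/h of MgSO4 reaches W, so W = 425.7/0.255 = 1669.4 kg/h and vapour = 310.59 kg/h.
The evaporator receives (1−α)·1980 of feed at 0.785 water and removes 0.357 of that water:
0.357×0.785×(1−α)×1980 = 310.59
(1−α) = 310.59/554.89 = 0.5597;  α = 0.4403.
Bypass flow = 0.4403×1980 = 871.73 kg/h.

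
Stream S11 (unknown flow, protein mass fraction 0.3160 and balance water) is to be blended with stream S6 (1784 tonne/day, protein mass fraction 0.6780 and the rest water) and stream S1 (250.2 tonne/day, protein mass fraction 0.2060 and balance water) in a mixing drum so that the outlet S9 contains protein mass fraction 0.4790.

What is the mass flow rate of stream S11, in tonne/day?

1759 tonne/day

Let S11 be the unknown flow. Total out = 2034.2 + S11.
protein balance: 1261.1 + 0.316·S11 = 0.479·(2034.2 + S11)
(0.316 − 0.479)·S11 = 0.479×2034.2 − 1261.1 = -286.71
S11 = -286.71 / -0.163 = 1759 tonne/day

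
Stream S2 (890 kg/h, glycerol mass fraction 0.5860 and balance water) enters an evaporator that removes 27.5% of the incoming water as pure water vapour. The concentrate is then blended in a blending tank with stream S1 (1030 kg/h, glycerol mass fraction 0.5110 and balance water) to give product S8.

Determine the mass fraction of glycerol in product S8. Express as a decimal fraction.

Vapour removed = 0.275×0.414×890 = 101.33 kg/h; concentrate = 788.67 kg/h.
glycerol reaching the mixer = 521.54 (from concentrate) + 1030×0.511 = 1047.9 kg/h.
Product flow = 788.67 + 1030 = 1818.7 kg/h; glycerol fraction = 0.5762.

0.5762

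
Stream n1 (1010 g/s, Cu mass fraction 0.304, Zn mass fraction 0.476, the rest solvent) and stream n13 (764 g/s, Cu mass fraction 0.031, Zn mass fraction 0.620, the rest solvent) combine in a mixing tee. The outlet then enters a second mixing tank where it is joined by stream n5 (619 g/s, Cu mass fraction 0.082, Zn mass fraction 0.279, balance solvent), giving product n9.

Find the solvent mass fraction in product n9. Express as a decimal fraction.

0.370

Overall, product flow = 2393 g/s.
solvent in = 1010×0.220 + 764×0.349 + 619×0.639 = 884.38 g/s.
solvent fraction in n9 = 0.370.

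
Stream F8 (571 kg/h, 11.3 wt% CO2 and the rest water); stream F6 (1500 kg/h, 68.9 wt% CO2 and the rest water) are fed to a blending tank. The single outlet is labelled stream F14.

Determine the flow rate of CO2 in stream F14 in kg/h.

CO2 out = CO2 in = 571×0.113 + 1500×0.689 = 1098 kg/h.

1098 kg/h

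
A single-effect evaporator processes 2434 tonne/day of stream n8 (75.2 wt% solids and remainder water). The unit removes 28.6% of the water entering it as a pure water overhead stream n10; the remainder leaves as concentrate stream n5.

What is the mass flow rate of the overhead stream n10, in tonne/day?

172.6 tonne/day

water entering = 2434×0.248 = 603.63 tonne/day; overhead removed = 0.286×603.63 = 172.64 tonne/day.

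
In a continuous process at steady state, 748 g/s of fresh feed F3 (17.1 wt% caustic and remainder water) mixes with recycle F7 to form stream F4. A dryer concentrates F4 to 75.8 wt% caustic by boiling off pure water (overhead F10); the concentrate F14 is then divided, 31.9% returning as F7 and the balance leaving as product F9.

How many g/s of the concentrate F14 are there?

247.8 g/s

Overall caustic balance (none leaves overhead): caustic in fresh feed = caustic in product, i.e. 748×0.171 = (1−0.319)·F14·0.758.
F14 = 127.91/(0.758×0.681) = 247.79 g/s.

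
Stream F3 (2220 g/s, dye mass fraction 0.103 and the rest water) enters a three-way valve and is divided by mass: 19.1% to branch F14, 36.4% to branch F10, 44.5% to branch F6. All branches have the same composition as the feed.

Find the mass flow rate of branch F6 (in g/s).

Branch F6 flow = 0.445×2220 = 987.9 g/s.

987.9 g/s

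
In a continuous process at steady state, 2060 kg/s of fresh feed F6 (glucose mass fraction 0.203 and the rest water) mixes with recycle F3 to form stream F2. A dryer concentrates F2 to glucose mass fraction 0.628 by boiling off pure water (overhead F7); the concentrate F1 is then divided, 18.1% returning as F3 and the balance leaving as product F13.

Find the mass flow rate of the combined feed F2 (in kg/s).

2207 kg/s

Overall glucose balance (none leaves overhead): glucose in fresh feed = glucose in product, i.e. 2060×0.203 = (1−0.181)·F1·0.628.
F1 = 418.18/(0.628×0.819) = 813.05 kg/s.
Recycle F3 = 0.181×813.05 = 147.16 kg/s.
Combined feed F2 = 2060 + 147.16 = 2207.2 kg/s.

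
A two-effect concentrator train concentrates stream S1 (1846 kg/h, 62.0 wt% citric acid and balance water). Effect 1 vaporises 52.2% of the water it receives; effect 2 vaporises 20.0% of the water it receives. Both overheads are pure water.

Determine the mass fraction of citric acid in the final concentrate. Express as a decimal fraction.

water in feed = 1846×0.380 = 701.48 kg/h.
After stage 1: water left = (1−0.522)×701.48 = 335.31; stream total = 1479.8 kg/h.
After stage 2: water left = (1−0.200)×335.31 = 268.25; final concentrate = 1412.8 kg/h.
citric acid fraction = 1144.5/1412.8 = 0.810.

0.810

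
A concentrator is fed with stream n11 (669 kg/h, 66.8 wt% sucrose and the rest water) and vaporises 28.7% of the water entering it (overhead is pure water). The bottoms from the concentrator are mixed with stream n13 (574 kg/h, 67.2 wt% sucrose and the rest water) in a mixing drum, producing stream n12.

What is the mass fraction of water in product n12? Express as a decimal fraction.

0.294

Vapour removed = 0.287×0.332×669 = 63.745 kg/h; concentrate = 605.26 kg/h.
water reaching the mixer = 158.36 (from concentrate) + 574×0.328 = 346.64 kg/h.
Product flow = 605.26 + 574 = 1179.3 kg/h; water fraction = 0.294.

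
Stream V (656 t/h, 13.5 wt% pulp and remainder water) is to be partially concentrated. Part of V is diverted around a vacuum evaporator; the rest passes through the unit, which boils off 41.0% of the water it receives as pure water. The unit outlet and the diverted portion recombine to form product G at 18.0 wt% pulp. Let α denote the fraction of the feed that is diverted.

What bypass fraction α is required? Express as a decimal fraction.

All 656×0.135 = 88.56 t/h of pulp reaches G, so G = 88.56/0.180 = 492 t/h and vapour = 164 t/h.
The evaporator receives (1−α)·656 of feed at 0.865 water and removes 0.410 of that water:
0.410×0.865×(1−α)×656 = 164
(1−α) = 164/232.65 = 0.7049;  α = 0.2951.

0.295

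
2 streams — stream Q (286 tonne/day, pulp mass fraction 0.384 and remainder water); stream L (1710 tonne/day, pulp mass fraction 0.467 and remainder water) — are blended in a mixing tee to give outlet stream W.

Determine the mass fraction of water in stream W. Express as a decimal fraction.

0.545

Total flow out = 286 + 1710 = 1996 tonne/day.
water in = 286×0.616 + 1710×0.533 = 1087.6 tonne/day.
water mass fraction in W = 1087.6/1996 = 0.545.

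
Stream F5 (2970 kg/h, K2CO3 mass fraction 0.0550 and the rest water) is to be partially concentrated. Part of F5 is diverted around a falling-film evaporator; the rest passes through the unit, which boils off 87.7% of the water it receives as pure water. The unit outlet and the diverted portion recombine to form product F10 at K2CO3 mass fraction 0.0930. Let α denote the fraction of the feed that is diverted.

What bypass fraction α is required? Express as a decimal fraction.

0.507

All 2970×0.055 = 163.35 kg/h of K2CO3 reaches F10, so F10 = 163.35/0.093 = 1756.5 kg/h and vapour = 1213.5 kg/h.
The evaporator receives (1−α)·2970 of feed at 0.945 water and removes 0.877 of that water:
0.877×0.945×(1−α)×2970 = 1213.5
(1−α) = 1213.5/2461.4 = 0.4930;  α = 0.5070.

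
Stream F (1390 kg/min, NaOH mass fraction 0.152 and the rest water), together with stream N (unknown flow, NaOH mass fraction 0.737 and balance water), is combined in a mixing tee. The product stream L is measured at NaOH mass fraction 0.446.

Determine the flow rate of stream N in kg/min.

1404 kg/min

Let N be the unknown flow. Total out = 1390 + N.
NaOH balance: 211.28 + 0.737·N = 0.446·(1390 + N)
(0.737 − 0.446)·N = 0.446×1390 − 211.28 = 408.66
N = 408.66 / 0.291 = 1404.3 kg/min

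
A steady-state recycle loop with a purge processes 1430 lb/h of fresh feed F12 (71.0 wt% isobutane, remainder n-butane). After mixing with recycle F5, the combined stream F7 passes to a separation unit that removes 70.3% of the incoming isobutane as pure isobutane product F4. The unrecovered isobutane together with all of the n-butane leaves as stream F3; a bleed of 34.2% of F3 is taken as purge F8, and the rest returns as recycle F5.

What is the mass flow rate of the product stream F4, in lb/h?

887.1 lb/h

isobutane in F7: m_A = 1430×0.710 + (1−0.342)·(1−0.703)·m_A, so m_A = 1015.3/0.8046 = 1261.9 lb/h.
Product F4 = 0.703×1261.9 = 887.12 lb/h.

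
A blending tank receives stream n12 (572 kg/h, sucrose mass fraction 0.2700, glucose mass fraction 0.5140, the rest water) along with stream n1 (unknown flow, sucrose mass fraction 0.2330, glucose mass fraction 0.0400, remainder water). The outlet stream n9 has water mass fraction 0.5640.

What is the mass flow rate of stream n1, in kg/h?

Let n1 be the unknown flow. Total out = 572 + n1.
water balance: 123.55 + 0.727·n1 = 0.564·(572 + n1)
(0.727 − 0.564)·n1 = 0.564×572 − 123.55 = 199.06
n1 = 199.06 / 0.163 = 1221.2 kg/h

1221 kg/h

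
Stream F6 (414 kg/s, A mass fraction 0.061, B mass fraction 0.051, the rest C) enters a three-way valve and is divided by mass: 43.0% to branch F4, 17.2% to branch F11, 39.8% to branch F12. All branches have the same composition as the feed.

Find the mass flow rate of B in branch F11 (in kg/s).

Branch F11 total = 0.172×414 = 71.208 kg/s.
B in F11 = 0.051×71.208 = 3.6316 kg/s.

3.632 kg/s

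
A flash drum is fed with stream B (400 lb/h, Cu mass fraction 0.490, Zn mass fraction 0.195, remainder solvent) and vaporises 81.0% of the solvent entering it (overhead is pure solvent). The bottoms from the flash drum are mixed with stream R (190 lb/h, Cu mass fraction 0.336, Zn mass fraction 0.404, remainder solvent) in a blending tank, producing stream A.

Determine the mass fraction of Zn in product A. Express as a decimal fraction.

Vapour removed = 0.810×0.315×400 = 102.06 lb/h; concentrate = 297.94 lb/h.
Zn reaching the mixer = 78 (from concentrate) + 190×0.404 = 154.76 lb/h.
Product flow = 297.94 + 190 = 487.94 lb/h; Zn fraction = 0.317.

0.317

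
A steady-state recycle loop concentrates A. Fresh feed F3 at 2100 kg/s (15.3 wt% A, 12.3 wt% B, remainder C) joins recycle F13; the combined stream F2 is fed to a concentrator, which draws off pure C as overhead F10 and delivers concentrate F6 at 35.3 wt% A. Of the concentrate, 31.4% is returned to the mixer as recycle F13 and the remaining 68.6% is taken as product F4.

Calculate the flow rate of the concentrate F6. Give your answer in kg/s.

Overall A balance (none leaves overhead): A in fresh feed = A in product, i.e. 2100×0.153 = (1−0.314)·F6·0.353.
F6 = 321.3/(0.353×0.686) = 1326.8 kg/s.

1327 kg/s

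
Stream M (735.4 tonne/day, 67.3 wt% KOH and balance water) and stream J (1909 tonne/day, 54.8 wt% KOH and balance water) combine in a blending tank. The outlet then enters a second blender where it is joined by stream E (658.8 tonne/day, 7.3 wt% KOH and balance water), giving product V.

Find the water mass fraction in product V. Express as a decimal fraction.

Overall, product flow = 3303.2 tonne/day.
water in = 735.4×0.327 + 1909×0.452 + 658.8×0.927 = 1714.1 tonne/day.
water fraction in V = 0.519.

0.519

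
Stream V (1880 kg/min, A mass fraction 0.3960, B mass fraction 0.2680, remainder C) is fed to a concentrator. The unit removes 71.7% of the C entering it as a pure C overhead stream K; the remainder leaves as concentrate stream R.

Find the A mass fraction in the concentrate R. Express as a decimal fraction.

A is not removed: 1880×0.396 = 744.48 kg/min of A enters R.
C entering = 1880×0.336 = 631.68 kg/min; overhead removed = 0.717×631.68 = 452.91 kg/min.
Concentrate = 1880 − 452.91 = 1427.1 kg/min.
Mass fraction = 744.48/1427.1 = 0.5217.

0.5217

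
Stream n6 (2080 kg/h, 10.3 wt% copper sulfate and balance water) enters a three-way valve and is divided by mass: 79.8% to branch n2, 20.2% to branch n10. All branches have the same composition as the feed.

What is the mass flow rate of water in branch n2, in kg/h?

1489 kg/h

Branch n2 total = 0.798×2080 = 1659.8 kg/h.
water in n2 = 0.897×1659.8 = 1488.9 kg/h.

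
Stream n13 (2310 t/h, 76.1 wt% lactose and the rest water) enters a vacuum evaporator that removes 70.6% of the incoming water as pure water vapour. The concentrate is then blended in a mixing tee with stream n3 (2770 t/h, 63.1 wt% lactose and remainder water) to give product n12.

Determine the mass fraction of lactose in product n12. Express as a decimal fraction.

Vapour removed = 0.706×0.239×2310 = 389.78 t/h; concentrate = 1920.2 t/h.
lactose reaching the mixer = 1757.9 (from concentrate) + 2770×0.631 = 3505.8 t/h.
Product flow = 1920.2 + 2770 = 4690.2 t/h; lactose fraction = 0.747.

0.747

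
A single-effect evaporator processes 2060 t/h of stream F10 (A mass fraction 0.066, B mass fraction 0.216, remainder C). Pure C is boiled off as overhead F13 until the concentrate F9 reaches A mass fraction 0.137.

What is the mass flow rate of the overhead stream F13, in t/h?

A is conserved: 2060×0.066 = 135.96 t/h all reports to the concentrate.
Concentrate = 135.96/(target fraction) = 992.41 t/h.
Overhead = 2060 − 992.41 = 1067.6 t/h.

1068 t/h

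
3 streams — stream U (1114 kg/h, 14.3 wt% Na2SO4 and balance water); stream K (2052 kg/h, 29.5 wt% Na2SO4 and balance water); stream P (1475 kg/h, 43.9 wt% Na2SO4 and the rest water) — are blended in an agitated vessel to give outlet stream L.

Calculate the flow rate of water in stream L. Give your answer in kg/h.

3229 kg/h

water out = water in = 1114×0.857 + 2052×0.705 + 1475×0.561 = 3228.8 kg/h.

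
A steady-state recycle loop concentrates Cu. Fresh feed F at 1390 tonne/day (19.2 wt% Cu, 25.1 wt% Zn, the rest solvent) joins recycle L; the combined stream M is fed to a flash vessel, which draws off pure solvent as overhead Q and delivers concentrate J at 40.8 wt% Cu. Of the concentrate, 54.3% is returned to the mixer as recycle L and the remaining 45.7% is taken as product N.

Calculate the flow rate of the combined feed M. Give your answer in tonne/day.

2167 tonne/day

Overall Cu balance (none leaves overhead): Cu in fresh feed = Cu in product, i.e. 1390×0.192 = (1−0.543)·J·0.408.
J = 266.88/(0.408×0.457) = 1431.3 tonne/day.
Recycle L = 0.543×1431.3 = 777.21 tonne/day.
Combined feed M = 1390 + 777.21 = 2167.2 tonne/day.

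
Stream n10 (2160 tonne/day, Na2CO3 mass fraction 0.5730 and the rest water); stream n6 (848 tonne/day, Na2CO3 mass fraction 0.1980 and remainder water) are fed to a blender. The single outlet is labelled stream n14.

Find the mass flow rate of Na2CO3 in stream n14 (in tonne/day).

Na2CO3 out = Na2CO3 in = 2160×0.573 + 848×0.198 = 1405.6 tonne/day.

1406 tonne/day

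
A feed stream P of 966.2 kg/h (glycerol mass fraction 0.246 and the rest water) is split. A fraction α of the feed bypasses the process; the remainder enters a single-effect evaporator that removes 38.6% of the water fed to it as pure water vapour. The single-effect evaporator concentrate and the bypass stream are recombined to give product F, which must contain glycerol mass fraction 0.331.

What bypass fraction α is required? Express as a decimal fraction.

All 966.2×0.246 = 237.69 kg/h of glycerol reaches F, so F = 237.69/0.331 = 718.08 kg/h and vapour = 248.12 kg/h.
The evaporator receives (1−α)·966.2 of feed at 0.754 water and removes 0.386 of that water:
0.386×0.754×(1−α)×966.2 = 248.12
(1−α) = 248.12/281.21 = 0.8823;  α = 0.1177.

0.118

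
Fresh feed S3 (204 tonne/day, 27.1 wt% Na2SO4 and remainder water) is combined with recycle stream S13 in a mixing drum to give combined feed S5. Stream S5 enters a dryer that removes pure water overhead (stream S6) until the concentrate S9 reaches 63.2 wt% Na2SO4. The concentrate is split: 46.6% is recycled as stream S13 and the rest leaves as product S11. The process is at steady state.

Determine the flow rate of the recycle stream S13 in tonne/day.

76.34 tonne/day

Overall Na2SO4 balance (none leaves overhead): Na2SO4 in fresh feed = Na2SO4 in product, i.e. 204×0.271 = (1−0.466)·S9·0.632.
S9 = 55.284/(0.632×0.534) = 163.81 tonne/day.
Recycle S13 = 0.466×163.81 = 76.336 tonne/day.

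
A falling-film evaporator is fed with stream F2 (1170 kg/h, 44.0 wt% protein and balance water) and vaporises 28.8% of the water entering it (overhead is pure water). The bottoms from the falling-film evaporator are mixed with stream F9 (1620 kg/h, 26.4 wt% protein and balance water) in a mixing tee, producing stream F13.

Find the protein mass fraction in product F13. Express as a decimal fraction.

0.3623

Vapour removed = 0.288×0.560×1170 = 188.7 kg/h; concentrate = 981.3 kg/h.
protein reaching the mixer = 514.8 (from concentrate) + 1620×0.264 = 942.48 kg/h.
Product flow = 981.3 + 1620 = 2601.3 kg/h; protein fraction = 0.3623.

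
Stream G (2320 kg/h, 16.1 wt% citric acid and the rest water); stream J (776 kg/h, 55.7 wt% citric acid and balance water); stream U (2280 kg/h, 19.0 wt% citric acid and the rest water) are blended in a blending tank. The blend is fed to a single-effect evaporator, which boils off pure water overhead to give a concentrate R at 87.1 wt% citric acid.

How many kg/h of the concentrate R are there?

1422 kg/h

citric acid entering = 2320×0.161 + 776×0.557 + 2280×0.190 = 1239 kg/h.
All citric acid reports to R, so R = 1239/0.871 = 1422.4 kg/h.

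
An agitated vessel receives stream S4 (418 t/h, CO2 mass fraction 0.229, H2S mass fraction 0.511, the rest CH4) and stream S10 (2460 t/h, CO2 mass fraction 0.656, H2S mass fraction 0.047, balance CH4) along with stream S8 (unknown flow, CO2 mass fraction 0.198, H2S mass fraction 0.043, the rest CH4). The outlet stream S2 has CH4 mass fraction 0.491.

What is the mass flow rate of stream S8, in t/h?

Let S8 be the unknown flow. Total out = 2878 + S8.
CH4 balance: 839.3 + 0.759·S8 = 0.491·(2878 + S8)
(0.759 − 0.491)·S8 = 0.491×2878 − 839.3 = 573.8
S8 = 573.8 / 0.268 = 2141 t/h

2141 t/h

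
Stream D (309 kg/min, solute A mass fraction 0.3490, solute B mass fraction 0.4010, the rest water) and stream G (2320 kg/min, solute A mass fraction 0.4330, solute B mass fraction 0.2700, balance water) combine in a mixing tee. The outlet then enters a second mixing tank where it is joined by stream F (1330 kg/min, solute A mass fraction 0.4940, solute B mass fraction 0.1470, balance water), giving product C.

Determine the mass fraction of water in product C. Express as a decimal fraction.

Overall, product flow = 3959 kg/min.
water in = 309×0.250 + 2320×0.297 + 1330×0.359 = 1243.8 kg/min.
water fraction in C = 0.3142.

0.3142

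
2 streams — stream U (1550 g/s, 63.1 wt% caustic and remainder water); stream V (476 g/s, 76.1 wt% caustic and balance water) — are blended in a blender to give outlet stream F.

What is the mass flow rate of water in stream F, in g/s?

685.7 g/s

water out = water in = 1550×0.369 + 476×0.239 = 685.71 g/s.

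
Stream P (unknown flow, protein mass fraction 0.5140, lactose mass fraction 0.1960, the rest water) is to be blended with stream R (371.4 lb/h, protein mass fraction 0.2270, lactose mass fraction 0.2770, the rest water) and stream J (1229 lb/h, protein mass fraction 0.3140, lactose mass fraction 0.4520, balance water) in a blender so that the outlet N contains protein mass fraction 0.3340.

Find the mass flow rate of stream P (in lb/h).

Let P be the unknown flow. Total out = 1600.4 + P.
protein balance: 470.21 + 0.514·P = 0.334·(1600.4 + P)
(0.514 − 0.334)·P = 0.334×1600.4 − 470.21 = 64.32
P = 64.32 / 0.180 = 357.33 lb/h

357.3 lb/h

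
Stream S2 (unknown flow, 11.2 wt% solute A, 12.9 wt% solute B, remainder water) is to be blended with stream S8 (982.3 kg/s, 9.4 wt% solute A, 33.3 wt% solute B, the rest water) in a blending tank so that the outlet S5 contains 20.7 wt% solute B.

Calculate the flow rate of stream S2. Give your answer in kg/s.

1587 kg/s

Let S2 be the unknown flow. Total out = 982.3 + S2.
solute B balance: 327.11 + 0.129·S2 = 0.207·(982.3 + S2)
(0.129 − 0.207)·S2 = 0.207×982.3 − 327.11 = -123.77
S2 = -123.77 / -0.078 = 1586.8 kg/s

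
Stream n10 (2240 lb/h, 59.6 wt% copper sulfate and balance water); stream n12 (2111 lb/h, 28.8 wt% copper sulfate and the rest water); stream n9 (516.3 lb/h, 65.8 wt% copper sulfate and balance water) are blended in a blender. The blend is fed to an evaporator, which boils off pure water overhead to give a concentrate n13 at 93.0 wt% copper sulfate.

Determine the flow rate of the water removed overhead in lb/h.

copper sulfate entering = 2240×0.596 + 2111×0.288 + 516.3×0.658 = 2282.7 lb/h.
All copper sulfate reports to n13, so n13 = 2282.7/0.930 = 2454.6 lb/h.
Total feed = 4867.3 lb/h; overhead = 4867.3 − 2454.6 = 2412.7 lb/h.

2413 lb/h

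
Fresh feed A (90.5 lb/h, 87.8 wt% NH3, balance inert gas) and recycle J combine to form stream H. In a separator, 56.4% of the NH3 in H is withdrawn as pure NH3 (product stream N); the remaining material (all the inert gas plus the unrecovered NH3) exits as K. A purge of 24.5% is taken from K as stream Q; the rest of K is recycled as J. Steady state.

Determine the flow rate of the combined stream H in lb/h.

163.5 lb/h

inert gas enters only via A and leaves only via the purge: 90.5×0.122 = 0.245×(inert gas in K), and the separator passes all inert gas, so inert gas in H = inert gas in K = 45.065 lb/h.
NH3 in H: m_A = 90.5×0.878 + (1−0.245)·(1−0.564)·m_A, so m_A = 79.459/0.6708 = 118.45 lb/h.
H = 118.45 + 45.065 = 163.52 lb/h.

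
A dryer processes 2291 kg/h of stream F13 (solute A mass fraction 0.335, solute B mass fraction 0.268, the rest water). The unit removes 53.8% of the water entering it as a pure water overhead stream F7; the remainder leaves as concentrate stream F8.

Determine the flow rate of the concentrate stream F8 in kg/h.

water entering = 2291×0.397 = 909.53 kg/h; overhead removed = 0.538×909.53 = 489.33 kg/h.
Concentrate = 2291 − 489.33 = 1801.7 kg/h.

1802 kg/h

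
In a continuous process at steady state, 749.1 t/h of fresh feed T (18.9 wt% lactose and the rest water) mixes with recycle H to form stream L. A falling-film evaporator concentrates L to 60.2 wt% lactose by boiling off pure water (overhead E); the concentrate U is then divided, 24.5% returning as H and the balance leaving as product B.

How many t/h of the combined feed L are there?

Overall lactose balance (none leaves overhead): lactose in fresh feed = lactose in product, i.e. 749.1×0.189 = (1−0.245)·U·0.602.
U = 141.58/(0.602×0.755) = 311.5 t/h.
Recycle H = 0.245×311.5 = 76.318 t/h.
Combined feed L = 749.1 + 76.318 = 825.42 t/h.

825.4 t/h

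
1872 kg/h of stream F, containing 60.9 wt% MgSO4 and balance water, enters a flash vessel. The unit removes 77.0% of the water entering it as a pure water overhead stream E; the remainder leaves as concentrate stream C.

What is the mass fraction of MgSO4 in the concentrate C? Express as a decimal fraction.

0.871

MgSO4 is not removed: 1872×0.609 = 1140 kg/h of MgSO4 enters C.
water entering = 1872×0.391 = 731.95 kg/h; overhead removed = 0.770×731.95 = 563.6 kg/h.
Concentrate = 1872 − 563.6 = 1308.4 kg/h.
Mass fraction = 1140/1308.4 = 0.871.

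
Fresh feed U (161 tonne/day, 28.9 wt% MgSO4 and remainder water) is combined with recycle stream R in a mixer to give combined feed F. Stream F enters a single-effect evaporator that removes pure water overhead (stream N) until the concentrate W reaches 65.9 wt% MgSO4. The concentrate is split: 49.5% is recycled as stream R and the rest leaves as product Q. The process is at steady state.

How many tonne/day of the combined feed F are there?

Overall MgSO4 balance (none leaves overhead): MgSO4 in fresh feed = MgSO4 in product, i.e. 161×0.289 = (1−0.495)·W·0.659.
W = 46.529/(0.659×0.505) = 139.81 tonne/day.
Recycle R = 0.495×139.81 = 69.207 tonne/day.
Combined feed F = 161 + 69.207 = 230.21 tonne/day.

230.2 tonne/day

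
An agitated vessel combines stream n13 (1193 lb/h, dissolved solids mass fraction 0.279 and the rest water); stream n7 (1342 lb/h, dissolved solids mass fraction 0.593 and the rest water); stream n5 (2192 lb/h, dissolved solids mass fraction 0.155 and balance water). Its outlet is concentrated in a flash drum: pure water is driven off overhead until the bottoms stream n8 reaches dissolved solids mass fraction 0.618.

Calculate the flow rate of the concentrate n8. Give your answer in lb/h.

dissolved solids entering = 1193×0.279 + 1342×0.593 + 2192×0.155 = 1468.4 lb/h.
All dissolved solids reports to n8, so n8 = 1468.4/0.618 = 2376.1 lb/h.

2376 lb/h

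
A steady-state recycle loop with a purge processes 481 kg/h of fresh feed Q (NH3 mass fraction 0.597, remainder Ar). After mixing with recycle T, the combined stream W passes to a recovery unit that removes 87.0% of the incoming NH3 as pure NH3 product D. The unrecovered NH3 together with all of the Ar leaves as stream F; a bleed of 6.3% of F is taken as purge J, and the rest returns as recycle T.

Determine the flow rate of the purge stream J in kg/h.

Ar enters only via Q and leaves only via the purge: 481×0.403 = 0.063×(Ar in F), and the recovery unit passes all Ar, so Ar in W = Ar in F = 3076.9 kg/h.
NH3 in W: m_A = 481×0.597 + (1−0.063)·(1−0.870)·m_A, so m_A = 287.16/0.8782 = 326.99 kg/h.
F = (1−0.870)×326.99 + 3076.9 = 3119.4 kg/h.
Purge J = 0.063×3119.4 = 196.52 kg/h.

196.5 kg/h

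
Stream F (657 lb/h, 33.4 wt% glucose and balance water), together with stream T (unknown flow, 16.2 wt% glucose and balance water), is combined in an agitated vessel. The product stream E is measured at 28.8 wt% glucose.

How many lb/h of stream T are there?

239.9 lb/h

Let T be the unknown flow. Total out = 657 + T.
glucose balance: 219.44 + 0.162·T = 0.288·(657 + T)
(0.162 − 0.288)·T = 0.288×657 − 219.44 = -30.222
T = -30.222 / -0.126 = 239.86 lb/h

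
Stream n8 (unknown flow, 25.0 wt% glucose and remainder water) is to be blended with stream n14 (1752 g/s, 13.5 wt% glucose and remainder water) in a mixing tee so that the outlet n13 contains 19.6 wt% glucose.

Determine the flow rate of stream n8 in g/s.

Let n8 be the unknown flow. Total out = 1752 + n8.
glucose balance: 236.52 + 0.250·n8 = 0.196·(1752 + n8)
(0.250 − 0.196)·n8 = 0.196×1752 − 236.52 = 106.87
n8 = 106.87 / 0.054 = 1979.1 g/s

1979 g/s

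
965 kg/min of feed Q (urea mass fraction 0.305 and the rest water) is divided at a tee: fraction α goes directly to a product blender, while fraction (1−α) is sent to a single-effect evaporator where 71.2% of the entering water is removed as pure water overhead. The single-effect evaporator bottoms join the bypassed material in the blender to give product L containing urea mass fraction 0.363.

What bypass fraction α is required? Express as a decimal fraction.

All 965×0.305 = 294.32 kg/min of urea reaches L, so L = 294.32/0.363 = 810.81 kg/min and vapour = 154.19 kg/min.
The evaporator receives (1−α)·965 of feed at 0.695 water and removes 0.712 of that water:
0.712×0.695×(1−α)×965 = 154.19
(1−α) = 154.19/477.52 = 0.3229;  α = 0.6771.

0.677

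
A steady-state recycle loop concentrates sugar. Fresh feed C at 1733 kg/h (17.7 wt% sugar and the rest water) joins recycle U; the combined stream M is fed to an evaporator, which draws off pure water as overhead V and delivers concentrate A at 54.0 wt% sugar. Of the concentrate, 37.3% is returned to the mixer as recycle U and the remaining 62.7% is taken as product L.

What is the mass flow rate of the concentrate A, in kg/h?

906 kg/h

Overall sugar balance (none leaves overhead): sugar in fresh feed = sugar in product, i.e. 1733×0.177 = (1−0.373)·A·0.540.
A = 306.74/(0.540×0.627) = 905.96 kg/h.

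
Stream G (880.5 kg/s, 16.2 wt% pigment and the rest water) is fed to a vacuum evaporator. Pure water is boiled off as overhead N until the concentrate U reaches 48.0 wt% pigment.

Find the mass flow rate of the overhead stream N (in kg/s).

pigment is conserved: 880.5×0.162 = 142.64 kg/s all reports to the concentrate.
Concentrate = 142.64/(target fraction) = 297.17 kg/s.
Overhead = 880.5 − 297.17 = 583.33 kg/s.

583.3 kg/s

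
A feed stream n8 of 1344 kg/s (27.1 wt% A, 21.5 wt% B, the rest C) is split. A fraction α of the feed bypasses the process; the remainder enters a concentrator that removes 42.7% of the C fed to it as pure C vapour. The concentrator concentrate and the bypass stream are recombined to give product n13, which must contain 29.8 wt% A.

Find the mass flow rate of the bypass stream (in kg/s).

789.2 kg/s

All 1344×0.271 = 364.22 kg/s of A reaches n13, so n13 = 364.22/0.298 = 1222.2 kg/s and vapour = 121.77 kg/s.
The evaporator receives (1−α)·1344 of feed at 0.514 C and removes 0.427 of that C:
0.427×0.514×(1−α)×1344 = 121.77
(1−α) = 121.77/294.98 = 0.4128;  α = 0.5872.
Bypass flow = 0.5872×1344 = 789.18 kg/s.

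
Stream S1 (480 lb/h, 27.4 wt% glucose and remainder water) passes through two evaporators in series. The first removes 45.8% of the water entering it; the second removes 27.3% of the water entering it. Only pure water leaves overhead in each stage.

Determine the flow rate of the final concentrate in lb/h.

water in feed = 480×0.726 = 348.48 lb/h.
After stage 1: water left = (1−0.458)×348.48 = 188.88; stream total = 320.4 lb/h.
After stage 2: water left = (1−0.273)×188.88 = 137.31; final concentrate = 268.83 lb/h.

268.8 lb/h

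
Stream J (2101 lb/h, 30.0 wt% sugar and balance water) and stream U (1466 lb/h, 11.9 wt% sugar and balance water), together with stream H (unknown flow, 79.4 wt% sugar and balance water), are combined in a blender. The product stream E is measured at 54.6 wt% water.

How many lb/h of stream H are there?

Let H be the unknown flow. Total out = 3567 + H.
water balance: 2762.2 + 0.206·H = 0.546·(3567 + H)
(0.206 − 0.546)·H = 0.546×3567 − 2762.2 = -814.66
H = -814.66 / -0.340 = 2396.1 lb/h

2396 lb/h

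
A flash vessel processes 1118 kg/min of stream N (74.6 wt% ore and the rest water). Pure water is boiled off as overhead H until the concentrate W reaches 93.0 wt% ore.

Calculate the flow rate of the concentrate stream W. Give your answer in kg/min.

896.8 kg/min

ore is conserved: 1118×0.746 = 834.03 kg/min all reports to the concentrate.
Concentrate = 834.03/(target fraction) = 896.8 kg/min.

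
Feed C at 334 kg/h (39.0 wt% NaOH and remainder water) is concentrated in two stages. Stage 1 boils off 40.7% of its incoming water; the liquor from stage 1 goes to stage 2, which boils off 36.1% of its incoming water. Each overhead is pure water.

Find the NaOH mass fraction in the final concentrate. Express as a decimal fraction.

water in feed = 334×0.610 = 203.74 kg/h.
After stage 1: water left = (1−0.407)×203.74 = 120.82; stream total = 251.08 kg/h.
After stage 2: water left = (1−0.361)×120.82 = 77.203; final concentrate = 207.46 kg/h.
NaOH fraction = 130.26/207.46 = 0.628.

0.628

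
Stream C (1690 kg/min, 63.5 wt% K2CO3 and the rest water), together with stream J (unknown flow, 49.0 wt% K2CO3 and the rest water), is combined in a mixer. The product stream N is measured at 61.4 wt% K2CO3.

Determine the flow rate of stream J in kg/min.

Let J be the unknown flow. Total out = 1690 + J.
K2CO3 balance: 1073.2 + 0.490·J = 0.614·(1690 + J)
(0.490 − 0.614)·J = 0.614×1690 − 1073.2 = -35.49
J = -35.49 / -0.124 = 286.21 kg/min

286.2 kg/min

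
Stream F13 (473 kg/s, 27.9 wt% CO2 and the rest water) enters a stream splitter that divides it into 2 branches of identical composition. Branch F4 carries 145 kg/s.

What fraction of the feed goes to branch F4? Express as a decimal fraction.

Fraction to F4 = 145/473 = 0.3066.

0.307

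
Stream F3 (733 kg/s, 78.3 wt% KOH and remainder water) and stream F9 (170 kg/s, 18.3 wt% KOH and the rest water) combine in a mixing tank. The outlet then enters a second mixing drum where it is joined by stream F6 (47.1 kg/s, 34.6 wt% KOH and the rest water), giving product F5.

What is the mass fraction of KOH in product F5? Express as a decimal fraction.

0.6540

Overall, product flow = 950.1 kg/s.
KOH in = 733×0.783 + 170×0.183 + 47.1×0.346 = 621.35 kg/s.
KOH fraction in F5 = 0.6540.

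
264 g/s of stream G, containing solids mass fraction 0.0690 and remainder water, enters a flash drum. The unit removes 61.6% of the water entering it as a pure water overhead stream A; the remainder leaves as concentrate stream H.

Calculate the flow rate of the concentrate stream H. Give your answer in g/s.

water entering = 264×0.931 = 245.78 g/s; overhead removed = 0.616×245.78 = 151.4 g/s.
Concentrate = 264 − 151.4 = 112.6 g/s.

112.6 g/s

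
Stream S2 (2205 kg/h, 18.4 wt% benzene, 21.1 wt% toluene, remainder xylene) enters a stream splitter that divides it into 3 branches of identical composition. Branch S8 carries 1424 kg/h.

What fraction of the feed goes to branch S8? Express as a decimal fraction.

Fraction to S8 = 1424/2205 = 0.6458.

0.646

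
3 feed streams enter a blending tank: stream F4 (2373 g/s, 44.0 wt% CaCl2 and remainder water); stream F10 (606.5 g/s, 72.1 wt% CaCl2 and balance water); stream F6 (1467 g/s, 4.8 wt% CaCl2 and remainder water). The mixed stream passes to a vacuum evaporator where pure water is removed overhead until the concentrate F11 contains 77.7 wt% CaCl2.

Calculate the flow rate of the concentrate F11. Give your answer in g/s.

CaCl2 entering = 2373×0.440 + 606.5×0.721 + 1467×0.048 = 1551.8 g/s.
All CaCl2 reports to F11, so F11 = 1551.8/0.777 = 1997.2 g/s.

1997 g/s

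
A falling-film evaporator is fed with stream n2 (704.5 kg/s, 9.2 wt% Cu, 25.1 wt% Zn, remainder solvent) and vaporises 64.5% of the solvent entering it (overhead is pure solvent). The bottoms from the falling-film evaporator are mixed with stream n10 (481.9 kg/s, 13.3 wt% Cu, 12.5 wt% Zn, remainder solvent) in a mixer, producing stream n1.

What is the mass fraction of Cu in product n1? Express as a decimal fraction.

Vapour removed = 0.645×0.657×704.5 = 298.54 kg/s; concentrate = 405.96 kg/s.
Cu reaching the mixer = 64.814 (from concentrate) + 481.9×0.133 = 128.91 kg/s.
Product flow = 405.96 + 481.9 = 887.86 kg/s; Cu fraction = 0.145.

0.145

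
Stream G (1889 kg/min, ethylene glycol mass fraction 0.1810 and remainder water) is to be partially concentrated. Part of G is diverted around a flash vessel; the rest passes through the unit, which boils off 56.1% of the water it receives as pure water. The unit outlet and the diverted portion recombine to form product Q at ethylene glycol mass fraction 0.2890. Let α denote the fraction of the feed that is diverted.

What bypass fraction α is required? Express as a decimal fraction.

0.187

All 1889×0.181 = 341.91 kg/min of ethylene glycol reaches Q, so Q = 341.91/0.289 = 1183.1 kg/min and vapour = 705.92 kg/min.
The evaporator receives (1−α)·1889 of feed at 0.819 water and removes 0.561 of that water:
0.561×0.819×(1−α)×1889 = 705.92
(1−α) = 705.92/867.92 = 0.8134;  α = 0.1866.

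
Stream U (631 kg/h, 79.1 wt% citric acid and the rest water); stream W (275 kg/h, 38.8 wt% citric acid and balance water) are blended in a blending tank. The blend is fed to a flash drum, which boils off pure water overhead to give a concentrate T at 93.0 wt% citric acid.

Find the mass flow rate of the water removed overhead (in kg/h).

citric acid entering = 631×0.791 + 275×0.388 = 605.82 kg/h.
All citric acid reports to T, so T = 605.82/0.930 = 651.42 kg/h.
Total feed = 906 kg/h; overhead = 906 − 651.42 = 254.58 kg/h.

254.6 kg/h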